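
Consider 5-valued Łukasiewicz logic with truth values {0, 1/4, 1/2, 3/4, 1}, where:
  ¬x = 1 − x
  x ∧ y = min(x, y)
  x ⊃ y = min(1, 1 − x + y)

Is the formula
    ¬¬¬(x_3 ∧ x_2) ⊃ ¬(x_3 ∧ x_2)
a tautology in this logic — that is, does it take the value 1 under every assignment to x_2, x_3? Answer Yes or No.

Yes

At x_2 = 1/4, x_3 = 3/4, for instance:
x_3 ∧ x_2 = 3/4 ∧ 1/4 = 1/4
¬(x_3 ∧ x_2) = ¬1/4 = 3/4
¬¬(x_3 ∧ x_2) = ¬3/4 = 1/4
¬¬¬(x_3 ∧ x_2) = ¬1/4 = 3/4
¬¬¬(x_3 ∧ x_2) ⊃ ¬(x_3 ∧ x_2) = 3/4 ⊃ 3/4 = 1
and checking the remaining 24 assignments likewise gives ≥ 1 in every case.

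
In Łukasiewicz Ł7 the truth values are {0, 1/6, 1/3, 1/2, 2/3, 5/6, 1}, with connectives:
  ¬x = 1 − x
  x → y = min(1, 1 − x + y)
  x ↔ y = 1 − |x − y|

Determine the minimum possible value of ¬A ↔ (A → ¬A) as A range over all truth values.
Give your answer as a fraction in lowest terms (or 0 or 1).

Take A = 1/2:
¬A = ¬1/2 = 1/2
¬A = ¬1/2 = 1/2
A → ¬A = 1/2 → 1/2 = 1
¬A ↔ (A → ¬A) = 1/2 ↔ 1 = 1/2
No assignment yields a value below 1/2, so this is the minimum.

1/2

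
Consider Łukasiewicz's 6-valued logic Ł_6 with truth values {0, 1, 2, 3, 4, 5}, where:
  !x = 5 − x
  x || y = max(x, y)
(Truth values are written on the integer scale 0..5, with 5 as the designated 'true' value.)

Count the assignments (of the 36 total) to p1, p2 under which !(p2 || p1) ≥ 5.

value 5: 1 assignment (counts)
value 4: 3 assignments
value 3: 5 assignments
value 2: 7 assignments
value 1: 9 assignments
value 0: 11 assignments
So 1 of the 36 assignments meets the threshold.

1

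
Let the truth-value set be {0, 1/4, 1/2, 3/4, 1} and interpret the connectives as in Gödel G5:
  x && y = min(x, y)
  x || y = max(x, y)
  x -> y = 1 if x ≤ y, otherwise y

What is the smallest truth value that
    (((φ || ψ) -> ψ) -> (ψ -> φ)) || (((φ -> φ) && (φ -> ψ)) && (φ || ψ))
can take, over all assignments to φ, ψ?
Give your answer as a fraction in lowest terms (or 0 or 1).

1/4

Take φ = 0, ψ = 1/4:
φ || ψ = 0 || 1/4 = 1/4
(φ || ψ) -> ψ = 1/4 -> 1/4 = 1
ψ -> φ = 1/4 -> 0 = 0
((φ || ψ) -> ψ) -> (ψ -> φ) = 1 -> 0 = 0
φ -> φ = 0 -> 0 = 1
φ -> ψ = 0 -> 1/4 = 1
(φ -> φ) && (φ -> ψ) = 1 && 1 = 1
φ || ψ = 0 || 1/4 = 1/4
((φ -> φ) && (φ -> ψ)) && (φ || ψ) = 1 && 1/4 = 1/4
(((φ || ψ) -> ψ) -> (ψ -> φ)) || (((φ -> φ) && (φ -> ψ)) && (φ || ψ)) = 0 || 1/4 = 1/4
No assignment yields a value below 1/4, so this is the minimum.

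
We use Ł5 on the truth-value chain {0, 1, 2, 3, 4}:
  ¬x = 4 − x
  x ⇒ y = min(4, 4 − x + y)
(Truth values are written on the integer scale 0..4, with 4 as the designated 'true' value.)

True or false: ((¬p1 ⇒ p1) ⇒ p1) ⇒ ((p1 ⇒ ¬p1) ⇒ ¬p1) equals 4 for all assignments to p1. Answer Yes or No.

p1 = 0 ↦ 4
p1 = 1 ↦ 4
p1 = 2 ↦ 4
p1 = 3 ↦ 4
p1 = 4 ↦ 4
Every assignment gives a value ≥ 4.

Yes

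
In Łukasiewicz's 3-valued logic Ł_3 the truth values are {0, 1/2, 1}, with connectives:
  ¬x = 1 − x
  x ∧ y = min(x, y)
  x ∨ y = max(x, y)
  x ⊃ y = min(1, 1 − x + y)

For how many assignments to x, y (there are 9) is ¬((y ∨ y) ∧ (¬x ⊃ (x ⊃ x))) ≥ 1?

x = 0, y = 0 ↦ 1  ≥
x = 0, y = 1/2 ↦ 1/2  <
x = 0, y = 1 ↦ 0  <
x = 1/2, y = 0 ↦ 1  ≥
x = 1/2, y = 1/2 ↦ 1/2  <
x = 1/2, y = 1 ↦ 0  <
x = 1, y = 0 ↦ 1  ≥
x = 1, y = 1/2 ↦ 1/2  <
x = 1, y = 1 ↦ 0  <
So 3 of the 9 assignments meet the threshold.

3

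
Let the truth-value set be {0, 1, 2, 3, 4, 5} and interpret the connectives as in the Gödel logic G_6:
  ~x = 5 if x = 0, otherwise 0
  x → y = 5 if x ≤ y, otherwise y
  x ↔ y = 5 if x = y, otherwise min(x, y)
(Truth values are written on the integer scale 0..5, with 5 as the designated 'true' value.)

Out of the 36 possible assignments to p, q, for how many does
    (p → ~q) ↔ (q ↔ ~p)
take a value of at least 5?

31

value 5: 31 assignments (counts)
value 4: 1 assignment
value 3: 1 assignment
value 2: 1 assignment
value 1: 1 assignment
value 0: 1 assignment
So 31 of the 36 assignments meet the threshold.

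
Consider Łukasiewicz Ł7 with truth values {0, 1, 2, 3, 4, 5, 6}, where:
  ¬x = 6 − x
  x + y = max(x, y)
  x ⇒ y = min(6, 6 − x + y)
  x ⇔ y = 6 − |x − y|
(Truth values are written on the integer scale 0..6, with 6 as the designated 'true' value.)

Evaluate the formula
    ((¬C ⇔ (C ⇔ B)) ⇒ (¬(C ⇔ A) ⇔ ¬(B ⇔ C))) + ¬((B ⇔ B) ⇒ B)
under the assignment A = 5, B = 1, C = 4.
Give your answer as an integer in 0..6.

5

¬C = ¬4 = 2
C ⇔ B = 4 ⇔ 1 = 3
¬C ⇔ (C ⇔ B) = 2 ⇔ 3 = 5
C ⇔ A = 4 ⇔ 5 = 5
¬(C ⇔ A) = ¬5 = 1
B ⇔ C = 1 ⇔ 4 = 3
¬(B ⇔ C) = ¬3 = 3
¬(C ⇔ A) ⇔ ¬(B ⇔ C) = 1 ⇔ 3 = 4
(¬C ⇔ (C ⇔ B)) ⇒ (¬(C ⇔ A) ⇔ ¬(B ⇔ C)) = 5 ⇒ 4 = 5
B ⇔ B = 1 ⇔ 1 = 6
(B ⇔ B) ⇒ B = 6 ⇒ 1 = 1
¬((B ⇔ B) ⇒ B) = ¬1 = 5
((¬C ⇔ (C ⇔ B)) ⇒ (¬(C ⇔ A) ⇔ ¬(B ⇔ C))) + ¬((B ⇔ B) ⇒ B) = 5 + 5 = 5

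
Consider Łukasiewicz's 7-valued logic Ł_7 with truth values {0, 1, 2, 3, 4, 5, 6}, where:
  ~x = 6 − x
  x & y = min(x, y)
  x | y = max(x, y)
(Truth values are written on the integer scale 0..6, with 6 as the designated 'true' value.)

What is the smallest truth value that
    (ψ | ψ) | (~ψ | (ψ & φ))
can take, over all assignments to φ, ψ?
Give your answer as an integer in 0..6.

3

Take φ = 0, ψ = 3:
ψ | ψ = 3 | 3 = 3
~ψ = ~3 = 3
ψ & φ = 3 & 0 = 0
~ψ | (ψ & φ) = 3 | 0 = 3
(ψ | ψ) | (~ψ | (ψ & φ)) = 3 | 3 = 3
No assignment yields a value below 3, so this is the minimum.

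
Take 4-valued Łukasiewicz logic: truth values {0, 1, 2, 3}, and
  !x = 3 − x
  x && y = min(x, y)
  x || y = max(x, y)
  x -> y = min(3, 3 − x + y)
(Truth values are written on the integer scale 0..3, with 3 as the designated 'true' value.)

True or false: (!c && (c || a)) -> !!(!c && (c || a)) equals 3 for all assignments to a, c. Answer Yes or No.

Yes

a = 0, c = 0 ↦ 3
a = 0, c = 1 ↦ 3
a = 0, c = 2 ↦ 3
a = 0, c = 3 ↦ 3
a = 1, c = 0 ↦ 3
a = 1, c = 1 ↦ 3
a = 1, c = 2 ↦ 3
a = 1, c = 3 ↦ 3
a = 2, c = 0 ↦ 3
a = 2, c = 1 ↦ 3
a = 2, c = 2 ↦ 3
a = 2, c = 3 ↦ 3
a = 3, c = 0 ↦ 3
a = 3, c = 1 ↦ 3
a = 3, c = 2 ↦ 3
a = 3, c = 3 ↦ 3
Every assignment gives a value ≥ 3.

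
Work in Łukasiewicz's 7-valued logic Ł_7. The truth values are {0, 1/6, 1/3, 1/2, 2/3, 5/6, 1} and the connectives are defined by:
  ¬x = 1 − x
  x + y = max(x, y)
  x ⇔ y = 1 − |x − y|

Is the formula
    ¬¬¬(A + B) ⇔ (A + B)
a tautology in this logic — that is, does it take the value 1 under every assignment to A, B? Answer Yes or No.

Counterexample: take A = 0, B = 0.
A + B = 0 + 0 = 0
¬(A + B) = ¬0 = 1
¬¬(A + B) = ¬1 = 0
¬¬¬(A + B) = ¬0 = 1
¬¬¬(A + B) ⇔ (A + B) = 1 ⇔ 0 = 0
This gives 0 ≠ 1.

No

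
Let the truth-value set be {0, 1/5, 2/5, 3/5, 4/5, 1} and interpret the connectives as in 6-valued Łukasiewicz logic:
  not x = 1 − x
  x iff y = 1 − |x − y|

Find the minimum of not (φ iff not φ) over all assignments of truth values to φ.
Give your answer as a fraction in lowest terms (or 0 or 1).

Take φ = 2/5:
not φ = not 2/5 = 3/5
φ iff not φ = 2/5 iff 3/5 = 4/5
not (φ iff not φ) = not 4/5 = 1/5
No assignment yields a value below 1/5, so this is the minimum.

1/5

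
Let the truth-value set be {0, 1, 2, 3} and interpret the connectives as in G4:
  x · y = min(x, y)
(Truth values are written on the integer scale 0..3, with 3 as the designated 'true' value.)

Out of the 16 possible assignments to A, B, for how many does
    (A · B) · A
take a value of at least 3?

A = 0, B = 0 ↦ 0  <
A = 0, B = 1 ↦ 0  <
A = 0, B = 2 ↦ 0  <
A = 0, B = 3 ↦ 0  <
A = 1, B = 0 ↦ 0  <
A = 1, B = 1 ↦ 1  <
A = 1, B = 2 ↦ 1  <
A = 1, B = 3 ↦ 1  <
A = 2, B = 0 ↦ 0  <
A = 2, B = 1 ↦ 1  <
A = 2, B = 2 ↦ 2  <
A = 2, B = 3 ↦ 2  <
A = 3, B = 0 ↦ 0  <
A = 3, B = 1 ↦ 1  <
A = 3, B = 2 ↦ 2  <
A = 3, B = 3 ↦ 3  ≥
So 1 of the 16 assignments meets the threshold.

1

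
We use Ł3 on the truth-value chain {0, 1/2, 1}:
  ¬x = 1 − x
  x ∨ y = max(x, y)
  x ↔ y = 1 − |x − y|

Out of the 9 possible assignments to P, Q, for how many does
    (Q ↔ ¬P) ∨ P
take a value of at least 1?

P = 0, Q = 0 ↦ 0  <
P = 0, Q = 1/2 ↦ 1/2  <
P = 0, Q = 1 ↦ 1  ≥
P = 1/2, Q = 0 ↦ 1/2  <
P = 1/2, Q = 1/2 ↦ 1  ≥
P = 1/2, Q = 1 ↦ 1/2  <
P = 1, Q = 0 ↦ 1  ≥
P = 1, Q = 1/2 ↦ 1  ≥
P = 1, Q = 1 ↦ 1  ≥
So 5 of the 9 assignments meet the threshold.

5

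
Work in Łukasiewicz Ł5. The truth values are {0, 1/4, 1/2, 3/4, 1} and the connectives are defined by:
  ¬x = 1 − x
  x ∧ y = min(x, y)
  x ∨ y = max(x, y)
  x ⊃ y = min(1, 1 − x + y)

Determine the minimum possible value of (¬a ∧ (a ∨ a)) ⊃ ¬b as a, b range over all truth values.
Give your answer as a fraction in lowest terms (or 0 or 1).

1/2

Take a = 1/2, b = 1:
¬a = ¬1/2 = 1/2
a ∨ a = 1/2 ∨ 1/2 = 1/2
¬a ∧ (a ∨ a) = 1/2 ∧ 1/2 = 1/2
¬b = ¬1 = 0
(¬a ∧ (a ∨ a)) ⊃ ¬b = 1/2 ⊃ 0 = 1/2
No assignment yields a value below 1/2, so this is the minimum.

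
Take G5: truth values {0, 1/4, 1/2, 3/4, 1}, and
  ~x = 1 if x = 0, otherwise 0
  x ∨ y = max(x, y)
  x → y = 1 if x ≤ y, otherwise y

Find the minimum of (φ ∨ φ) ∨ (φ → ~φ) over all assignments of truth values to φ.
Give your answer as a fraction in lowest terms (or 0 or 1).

1/4

Take φ = 1/4:
φ ∨ φ = 1/4 ∨ 1/4 = 1/4
~φ = ~1/4 = 0
φ → ~φ = 1/4 → 0 = 0
(φ ∨ φ) ∨ (φ → ~φ) = 1/4 ∨ 0 = 1/4
No assignment yields a value below 1/4, so this is the minimum.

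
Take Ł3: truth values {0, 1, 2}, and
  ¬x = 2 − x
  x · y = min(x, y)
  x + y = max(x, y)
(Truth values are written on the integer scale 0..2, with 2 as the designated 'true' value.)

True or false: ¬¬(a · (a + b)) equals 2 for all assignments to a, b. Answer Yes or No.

No

Counterexample: take a = 0, b = 0.
a + b = 0 + 0 = 0
a · (a + b) = 0 · 0 = 0
¬(a · (a + b)) = ¬0 = 2
¬¬(a · (a + b)) = ¬2 = 0
This gives 0 ≠ 2.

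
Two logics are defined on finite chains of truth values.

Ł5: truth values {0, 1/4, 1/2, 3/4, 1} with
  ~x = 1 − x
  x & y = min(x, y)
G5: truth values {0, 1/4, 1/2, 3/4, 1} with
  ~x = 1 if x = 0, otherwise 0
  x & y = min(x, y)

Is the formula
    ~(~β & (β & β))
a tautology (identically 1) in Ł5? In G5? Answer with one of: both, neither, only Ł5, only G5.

In Ł5: at β = 1/4 the value is 3/4 — not a tautology.
In G5: every assignment gives 1 — tautology.

only G5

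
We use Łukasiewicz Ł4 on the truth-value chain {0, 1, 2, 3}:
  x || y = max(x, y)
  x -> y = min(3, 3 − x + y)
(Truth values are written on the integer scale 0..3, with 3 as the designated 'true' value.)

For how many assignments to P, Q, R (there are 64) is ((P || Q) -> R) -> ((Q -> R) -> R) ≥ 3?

44

value 3: 44 assignments (counts)
value 2: 14 assignments
value 1: 5 assignments
value 0: 1 assignment
So 44 of the 64 assignments meet the threshold.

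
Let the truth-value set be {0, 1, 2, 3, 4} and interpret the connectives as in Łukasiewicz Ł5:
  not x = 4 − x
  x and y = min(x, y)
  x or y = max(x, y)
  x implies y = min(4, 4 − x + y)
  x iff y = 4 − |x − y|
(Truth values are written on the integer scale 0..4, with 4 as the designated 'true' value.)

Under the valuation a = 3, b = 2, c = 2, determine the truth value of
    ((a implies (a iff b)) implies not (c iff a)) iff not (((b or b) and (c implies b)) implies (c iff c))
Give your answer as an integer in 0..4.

a iff b = 3 iff 2 = 3
a implies (a iff b) = 3 implies 3 = 4
c iff a = 2 iff 3 = 3
not (c iff a) = not 3 = 1
(a implies (a iff b)) implies not (c iff a) = 4 implies 1 = 1
b or b = 2 or 2 = 2
c implies b = 2 implies 2 = 4
(b or b) and (c implies b) = 2 and 4 = 2
c iff c = 2 iff 2 = 4
((b or b) and (c implies b)) implies (c iff c) = 2 implies 4 = 4
not (((b or b) and (c implies b)) implies (c iff c)) = not 4 = 0
((a implies (a iff b)) implies not (c iff a)) iff not (((b or b) and (c implies b)) implies (c iff c)) = 1 iff 0 = 3

3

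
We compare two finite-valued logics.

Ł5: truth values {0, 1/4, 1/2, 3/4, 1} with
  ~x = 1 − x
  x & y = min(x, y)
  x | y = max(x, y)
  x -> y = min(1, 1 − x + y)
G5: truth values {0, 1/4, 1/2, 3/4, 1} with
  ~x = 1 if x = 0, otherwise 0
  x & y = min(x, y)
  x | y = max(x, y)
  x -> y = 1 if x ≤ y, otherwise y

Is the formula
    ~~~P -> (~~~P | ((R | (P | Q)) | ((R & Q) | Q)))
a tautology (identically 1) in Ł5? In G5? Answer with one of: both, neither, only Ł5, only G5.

both

In Ł5: every assignment gives 1 — tautology.
In G5: every assignment gives 1 — tautology.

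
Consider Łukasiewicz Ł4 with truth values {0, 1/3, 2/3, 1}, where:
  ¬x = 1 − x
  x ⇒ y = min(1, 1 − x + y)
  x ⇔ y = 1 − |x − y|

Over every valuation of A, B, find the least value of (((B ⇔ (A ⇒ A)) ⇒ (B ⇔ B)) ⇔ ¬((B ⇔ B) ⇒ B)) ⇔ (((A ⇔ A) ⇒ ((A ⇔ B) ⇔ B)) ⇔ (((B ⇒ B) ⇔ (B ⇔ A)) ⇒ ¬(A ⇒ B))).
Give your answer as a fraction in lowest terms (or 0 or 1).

Take A = 0, B = 2/3:
A ⇒ A = 0 ⇒ 0 = 1
B ⇔ (A ⇒ A) = 2/3 ⇔ 1 = 2/3
B ⇔ B = 2/3 ⇔ 2/3 = 1
(B ⇔ (A ⇒ A)) ⇒ (B ⇔ B) = 2/3 ⇒ 1 = 1
B ⇔ B = 2/3 ⇔ 2/3 = 1
(B ⇔ B) ⇒ B = 1 ⇒ 2/3 = 2/3
¬((B ⇔ B) ⇒ B) = ¬2/3 = 1/3
((B ⇔ (A ⇒ A)) ⇒ (B ⇔ B)) ⇔ ¬((B ⇔ B) ⇒ B) = 1 ⇔ 1/3 = 1/3
A ⇔ A = 0 ⇔ 0 = 1
A ⇔ B = 0 ⇔ 2/3 = 1/3
(A ⇔ B) ⇔ B = 1/3 ⇔ 2/3 = 2/3
(A ⇔ A) ⇒ ((A ⇔ B) ⇔ B) = 1 ⇒ 2/3 = 2/3
B ⇒ B = 2/3 ⇒ 2/3 = 1
B ⇔ A = 2/3 ⇔ 0 = 1/3
(B ⇒ B) ⇔ (B ⇔ A) = 1 ⇔ 1/3 = 1/3
A ⇒ B = 0 ⇒ 2/3 = 1
¬(A ⇒ B) = ¬1 = 0
((B ⇒ B) ⇔ (B ⇔ A)) ⇒ ¬(A ⇒ B) = 1/3 ⇒ 0 = 2/3
((A ⇔ A) ⇒ ((A ⇔ B) ⇔ B)) ⇔ (((B ⇒ B) ⇔ (B ⇔ A)) ⇒ ¬(A ⇒ B)) = 2/3 ⇔ 2/3 = 1
(((B ⇔ (A ⇒ A)) ⇒ (B ⇔ B)) ⇔ ¬((B ⇔ B) ⇒ B)) ⇔ (((A ⇔ A) ⇒ ((A ⇔ B) ⇔ B)) ⇔ (((B ⇒ B) ⇔ (B ⇔ A)) ⇒ ¬(A ⇒ B))) = 1/3 ⇔ 1 = 1/3
No assignment yields a value below 1/3, so this is the minimum.

1/3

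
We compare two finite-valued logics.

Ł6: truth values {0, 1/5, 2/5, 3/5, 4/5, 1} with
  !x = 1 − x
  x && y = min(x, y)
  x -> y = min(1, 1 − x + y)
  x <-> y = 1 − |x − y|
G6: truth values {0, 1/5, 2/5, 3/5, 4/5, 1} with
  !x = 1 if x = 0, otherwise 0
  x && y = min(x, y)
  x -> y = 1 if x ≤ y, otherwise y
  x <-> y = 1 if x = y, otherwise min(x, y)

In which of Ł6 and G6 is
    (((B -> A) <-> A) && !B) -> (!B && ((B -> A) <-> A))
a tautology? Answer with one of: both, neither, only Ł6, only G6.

both

In Ł6: every assignment gives 1 — tautology.
In G6: every assignment gives 1 — tautology.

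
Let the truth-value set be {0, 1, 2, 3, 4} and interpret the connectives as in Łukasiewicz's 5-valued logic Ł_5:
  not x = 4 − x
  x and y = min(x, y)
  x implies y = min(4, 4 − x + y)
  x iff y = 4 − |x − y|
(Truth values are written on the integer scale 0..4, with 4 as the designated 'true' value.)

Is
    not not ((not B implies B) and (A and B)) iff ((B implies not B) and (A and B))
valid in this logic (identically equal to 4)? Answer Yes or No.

Counterexample: take A = 1, B = 4.
not B = not 4 = 0
not B implies B = 0 implies 4 = 4
A and B = 1 and 4 = 1
(not B implies B) and (A and B) = 4 and 1 = 1
not ((not B implies B) and (A and B)) = not 1 = 3
not not ((not B implies B) and (A and B)) = not 3 = 1
not B = not 4 = 0
B implies not B = 4 implies 0 = 0
A and B = 1 and 4 = 1
(B implies not B) and (A and B) = 0 and 1 = 0
not not ((not B implies B) and (A and B)) iff ((B implies not B) and (A and B)) = 1 iff 0 = 3
This gives 3 ≠ 4.

No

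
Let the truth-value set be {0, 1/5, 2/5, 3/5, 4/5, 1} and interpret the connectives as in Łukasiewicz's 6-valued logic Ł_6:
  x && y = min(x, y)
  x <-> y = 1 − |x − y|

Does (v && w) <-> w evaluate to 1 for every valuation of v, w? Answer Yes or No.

Counterexample: take v = 0, w = 1/5.
v && w = 0 && 1/5 = 0
(v && w) <-> w = 0 <-> 1/5 = 4/5
This gives 4/5 ≠ 1.

No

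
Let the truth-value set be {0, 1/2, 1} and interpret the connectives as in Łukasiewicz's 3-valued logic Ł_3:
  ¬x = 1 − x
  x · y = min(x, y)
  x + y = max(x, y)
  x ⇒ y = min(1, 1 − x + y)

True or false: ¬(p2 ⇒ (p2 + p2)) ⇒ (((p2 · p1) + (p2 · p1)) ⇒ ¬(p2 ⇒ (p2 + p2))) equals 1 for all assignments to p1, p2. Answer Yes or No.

Yes

p1 = 0, p2 = 0 ↦ 1
p1 = 0, p2 = 1/2 ↦ 1
p1 = 0, p2 = 1 ↦ 1
p1 = 1/2, p2 = 0 ↦ 1
p1 = 1/2, p2 = 1/2 ↦ 1
p1 = 1/2, p2 = 1 ↦ 1
p1 = 1, p2 = 0 ↦ 1
p1 = 1, p2 = 1/2 ↦ 1
p1 = 1, p2 = 1 ↦ 1
Every assignment gives a value ≥ 1.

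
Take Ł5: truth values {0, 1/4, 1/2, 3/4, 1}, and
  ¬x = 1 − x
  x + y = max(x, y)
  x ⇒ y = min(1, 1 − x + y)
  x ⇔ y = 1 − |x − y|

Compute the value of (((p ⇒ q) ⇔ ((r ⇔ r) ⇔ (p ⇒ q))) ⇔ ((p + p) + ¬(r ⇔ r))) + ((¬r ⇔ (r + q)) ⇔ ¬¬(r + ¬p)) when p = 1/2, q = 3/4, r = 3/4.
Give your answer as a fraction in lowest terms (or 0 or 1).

p ⇒ q = 1/2 ⇒ 3/4 = 1
r ⇔ r = 3/4 ⇔ 3/4 = 1
p ⇒ q = 1/2 ⇒ 3/4 = 1
(r ⇔ r) ⇔ (p ⇒ q) = 1 ⇔ 1 = 1
(p ⇒ q) ⇔ ((r ⇔ r) ⇔ (p ⇒ q)) = 1 ⇔ 1 = 1
p + p = 1/2 + 1/2 = 1/2
r ⇔ r = 3/4 ⇔ 3/4 = 1
¬(r ⇔ r) = ¬1 = 0
(p + p) + ¬(r ⇔ r) = 1/2 + 0 = 1/2
((p ⇒ q) ⇔ ((r ⇔ r) ⇔ (p ⇒ q))) ⇔ ((p + p) + ¬(r ⇔ r)) = 1 ⇔ 1/2 = 1/2
¬r = ¬3/4 = 1/4
r + q = 3/4 + 3/4 = 3/4
¬r ⇔ (r + q) = 1/4 ⇔ 3/4 = 1/2
¬p = ¬1/2 = 1/2
r + ¬p = 3/4 + 1/2 = 3/4
¬(r + ¬p) = ¬3/4 = 1/4
¬¬(r + ¬p) = ¬1/4 = 3/4
(¬r ⇔ (r + q)) ⇔ ¬¬(r + ¬p) = 1/2 ⇔ 3/4 = 3/4
(((p ⇒ q) ⇔ ((r ⇔ r) ⇔ (p ⇒ q))) ⇔ ((p + p) + ¬(r ⇔ r))) + ((¬r ⇔ (r + q)) ⇔ ¬¬(r + ¬p)) = 1/2 + 3/4 = 3/4

3/4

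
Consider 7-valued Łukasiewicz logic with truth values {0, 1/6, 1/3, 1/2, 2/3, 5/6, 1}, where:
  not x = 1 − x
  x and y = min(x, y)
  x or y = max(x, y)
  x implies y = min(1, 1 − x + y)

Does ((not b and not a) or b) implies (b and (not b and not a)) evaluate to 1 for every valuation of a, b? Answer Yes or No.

No

Counterexample: take a = 0, b = 0.
not b = not 0 = 1
not a = not 0 = 1
not b and not a = 1 and 1 = 1
(not b and not a) or b = 1 or 0 = 1
not b = not 0 = 1
not a = not 0 = 1
not b and not a = 1 and 1 = 1
b and (not b and not a) = 0 and 1 = 0
((not b and not a) or b) implies (b and (not b and not a)) = 1 implies 0 = 0
This gives 0 ≠ 1.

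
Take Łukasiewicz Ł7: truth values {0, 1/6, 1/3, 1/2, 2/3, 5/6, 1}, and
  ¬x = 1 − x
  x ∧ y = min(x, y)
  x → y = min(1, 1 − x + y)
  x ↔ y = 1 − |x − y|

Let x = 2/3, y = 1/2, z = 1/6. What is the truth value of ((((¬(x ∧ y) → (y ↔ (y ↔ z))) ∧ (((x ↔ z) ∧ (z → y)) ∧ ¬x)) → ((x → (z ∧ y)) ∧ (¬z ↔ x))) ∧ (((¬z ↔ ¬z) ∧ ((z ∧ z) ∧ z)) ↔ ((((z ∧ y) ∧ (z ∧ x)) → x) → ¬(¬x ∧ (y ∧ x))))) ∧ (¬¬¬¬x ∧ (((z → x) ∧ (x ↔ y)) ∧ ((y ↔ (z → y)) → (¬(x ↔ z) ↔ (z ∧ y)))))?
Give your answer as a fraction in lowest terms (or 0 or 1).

1/2

x ∧ y = 2/3 ∧ 1/2 = 1/2
¬(x ∧ y) = ¬1/2 = 1/2
y ↔ z = 1/2 ↔ 1/6 = 2/3
y ↔ (y ↔ z) = 1/2 ↔ 2/3 = 5/6
¬(x ∧ y) → (y ↔ (y ↔ z)) = 1/2 → 5/6 = 1
x ↔ z = 2/3 ↔ 1/6 = 1/2
z → y = 1/6 → 1/2 = 1
(x ↔ z) ∧ (z → y) = 1/2 ∧ 1 = 1/2
¬x = ¬2/3 = 1/3
((x ↔ z) ∧ (z → y)) ∧ ¬x = 1/2 ∧ 1/3 = 1/3
(¬(x ∧ y) → (y ↔ (y ↔ z))) ∧ (((x ↔ z) ∧ (z → y)) ∧ ¬x) = 1 ∧ 1/3 = 1/3
z ∧ y = 1/6 ∧ 1/2 = 1/6
x → (z ∧ y) = 2/3 → 1/6 = 1/2
¬z = ¬1/6 = 5/6
¬z ↔ x = 5/6 ↔ 2/3 = 5/6
(x → (z ∧ y)) ∧ (¬z ↔ x) = 1/2 ∧ 5/6 = 1/2
((¬(x ∧ y) → (y ↔ (y ↔ z))) ∧ (((x ↔ z) ∧ (z → y)) ∧ ¬x)) → ((x → (z ∧ y)) ∧ (¬z ↔ x)) = 1/3 → 1/2 = 1
¬z = ¬1/6 = 5/6
¬z = ¬1/6 = 5/6
¬z ↔ ¬z = 5/6 ↔ 5/6 = 1
z ∧ z = 1/6 ∧ 1/6 = 1/6
(z ∧ z) ∧ z = 1/6 ∧ 1/6 = 1/6
(¬z ↔ ¬z) ∧ ((z ∧ z) ∧ z) = 1 ∧ 1/6 = 1/6
z ∧ y = 1/6 ∧ 1/2 = 1/6
z ∧ x = 1/6 ∧ 2/3 = 1/6
(z ∧ y) ∧ (z ∧ x) = 1/6 ∧ 1/6 = 1/6
((z ∧ y) ∧ (z ∧ x)) → x = 1/6 → 2/3 = 1
¬x = ¬2/3 = 1/3
y ∧ x = 1/2 ∧ 2/3 = 1/2
¬x ∧ (y ∧ x) = 1/3 ∧ 1/2 = 1/3
¬(¬x ∧ (y ∧ x)) = ¬1/3 = 2/3
(((z ∧ y) ∧ (z ∧ x)) → x) → ¬(¬x ∧ (y ∧ x)) = 1 → 2/3 = 2/3
((¬z ↔ ¬z) ∧ ((z ∧ z) ∧ z)) ↔ ((((z ∧ y) ∧ (z ∧ x)) → x) → ¬(¬x ∧ (y ∧ x))) = 1/6 ↔ 2/3 = 1/2
(((¬(x ∧ y) → (y ↔ (y ↔ z))) ∧ (((x ↔ z) ∧ (z → y)) ∧ ¬x)) → ((x → (z ∧ y)) ∧ (¬z ↔ x))) ∧ (((¬z ↔ ¬z) ∧ ((z ∧ z) ∧ z)) ↔ ((((z ∧ y) ∧ (z ∧ x)) → x) → ¬(¬x ∧ (y ∧ x)))) = 1 ∧ 1/2 = 1/2
¬x = ¬2/3 = 1/3
¬¬x = ¬1/3 = 2/3
¬¬¬x = ¬2/3 = 1/3
¬¬¬¬x = ¬1/3 = 2/3
z → x = 1/6 → 2/3 = 1
x ↔ y = 2/3 ↔ 1/2 = 5/6
(z → x) ∧ (x ↔ y) = 1 ∧ 5/6 = 5/6
z → y = 1/6 → 1/2 = 1
y ↔ (z → y) = 1/2 ↔ 1 = 1/2
x ↔ z = 2/3 ↔ 1/6 = 1/2
¬(x ↔ z) = ¬1/2 = 1/2
z ∧ y = 1/6 ∧ 1/2 = 1/6
¬(x ↔ z) ↔ (z ∧ y) = 1/2 ↔ 1/6 = 2/3
(y ↔ (z → y)) → (¬(x ↔ z) ↔ (z ∧ y)) = 1/2 → 2/3 = 1
((z → x) ∧ (x ↔ y)) ∧ ((y ↔ (z → y)) → (¬(x ↔ z) ↔ (z ∧ y))) = 5/6 ∧ 1 = 5/6
¬¬¬¬x ∧ (((z → x) ∧ (x ↔ y)) ∧ ((y ↔ (z → y)) → (¬(x ↔ z) ↔ (z ∧ y)))) = 2/3 ∧ 5/6 = 2/3
((((¬(x ∧ y) → (y ↔ (y ↔ z))) ∧ (((x ↔ z) ∧ (z → y)) ∧ ¬x)) → ((x → (z ∧ y)) ∧ (¬z ↔ x))) ∧ (((¬z ↔ ¬z) ∧ ((z ∧ z) ∧ z)) ↔ ((((z ∧ y) ∧ (z ∧ x)) → x) → ¬(¬x ∧ (y ∧ x))))) ∧ (¬¬¬¬x ∧ (((z → x) ∧ (x ↔ y)) ∧ ((y ↔ (z → y)) → (¬(x ↔ z) ↔ (z ∧ y))))) = 1/2 ∧ 2/3 = 1/2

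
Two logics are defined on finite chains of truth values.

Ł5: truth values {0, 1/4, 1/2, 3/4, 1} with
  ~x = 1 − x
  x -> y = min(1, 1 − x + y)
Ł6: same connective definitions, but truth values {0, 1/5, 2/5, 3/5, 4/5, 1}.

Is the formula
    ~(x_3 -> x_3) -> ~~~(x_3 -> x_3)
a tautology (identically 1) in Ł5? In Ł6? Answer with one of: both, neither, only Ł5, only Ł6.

In Ł5: every assignment gives 1 — tautology.
In Ł6: every assignment gives 1 — tautology.

both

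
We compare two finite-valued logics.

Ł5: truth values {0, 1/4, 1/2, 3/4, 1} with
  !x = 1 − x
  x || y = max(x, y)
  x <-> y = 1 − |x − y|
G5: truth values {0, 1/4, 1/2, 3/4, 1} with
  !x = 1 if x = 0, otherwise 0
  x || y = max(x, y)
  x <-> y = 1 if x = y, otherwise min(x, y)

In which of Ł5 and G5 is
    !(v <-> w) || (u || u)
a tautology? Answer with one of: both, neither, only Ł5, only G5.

In Ł5: at u = 0, v = 0, w = 0 the value is 0 — not a tautology.
In G5: at u = 0, v = 0, w = 0 the value is 0 — not a tautology.

neither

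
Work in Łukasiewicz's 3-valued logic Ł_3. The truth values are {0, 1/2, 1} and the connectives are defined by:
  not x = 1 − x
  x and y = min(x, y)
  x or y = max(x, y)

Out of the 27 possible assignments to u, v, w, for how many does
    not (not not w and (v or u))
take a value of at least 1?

value 1: 11 assignments (counts)
value 1/2: 11 assignments
value 0: 5 assignments
So 11 of the 27 assignments meet the threshold.

11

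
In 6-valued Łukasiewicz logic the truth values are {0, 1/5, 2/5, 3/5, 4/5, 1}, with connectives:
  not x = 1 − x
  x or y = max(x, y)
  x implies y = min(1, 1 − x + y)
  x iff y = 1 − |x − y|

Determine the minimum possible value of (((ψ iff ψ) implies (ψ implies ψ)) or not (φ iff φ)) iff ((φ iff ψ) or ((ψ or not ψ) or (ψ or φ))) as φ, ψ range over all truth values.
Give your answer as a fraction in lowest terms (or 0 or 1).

3/5

Take φ = 0, ψ = 2/5:
ψ iff ψ = 2/5 iff 2/5 = 1
ψ implies ψ = 2/5 implies 2/5 = 1
(ψ iff ψ) implies (ψ implies ψ) = 1 implies 1 = 1
φ iff φ = 0 iff 0 = 1
not (φ iff φ) = not 1 = 0
((ψ iff ψ) implies (ψ implies ψ)) or not (φ iff φ) = 1 or 0 = 1
φ iff ψ = 0 iff 2/5 = 3/5
not ψ = not 2/5 = 3/5
ψ or not ψ = 2/5 or 3/5 = 3/5
ψ or φ = 2/5 or 0 = 2/5
(ψ or not ψ) or (ψ or φ) = 3/5 or 2/5 = 3/5
(φ iff ψ) or ((ψ or not ψ) or (ψ or φ)) = 3/5 or 3/5 = 3/5
(((ψ iff ψ) implies (ψ implies ψ)) or not (φ iff φ)) iff ((φ iff ψ) or ((ψ or not ψ) or (ψ or φ))) = 1 iff 3/5 = 3/5
No assignment yields a value below 3/5, so this is the minimum.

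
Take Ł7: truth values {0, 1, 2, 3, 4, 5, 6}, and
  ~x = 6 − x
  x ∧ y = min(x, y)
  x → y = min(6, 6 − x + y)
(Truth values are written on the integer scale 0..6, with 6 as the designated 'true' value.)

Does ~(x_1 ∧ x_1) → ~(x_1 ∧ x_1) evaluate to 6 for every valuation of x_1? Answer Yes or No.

Yes

x_1 = 0 ↦ 6
x_1 = 1 ↦ 6
x_1 = 2 ↦ 6
x_1 = 3 ↦ 6
x_1 = 4 ↦ 6
x_1 = 5 ↦ 6
x_1 = 6 ↦ 6
Every assignment gives a value ≥ 6.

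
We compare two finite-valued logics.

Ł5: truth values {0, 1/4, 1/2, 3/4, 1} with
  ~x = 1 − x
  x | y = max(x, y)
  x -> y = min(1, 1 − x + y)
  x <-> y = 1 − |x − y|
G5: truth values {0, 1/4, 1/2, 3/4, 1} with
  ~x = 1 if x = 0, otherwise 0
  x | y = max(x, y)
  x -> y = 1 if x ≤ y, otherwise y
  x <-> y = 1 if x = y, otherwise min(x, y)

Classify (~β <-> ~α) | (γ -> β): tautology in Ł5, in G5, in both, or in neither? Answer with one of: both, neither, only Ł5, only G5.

In Ł5: at α = 0, β = 1/4, γ = 1/2 the value is 3/4 — not a tautology.
In G5: at α = 0, β = 1/4, γ = 1/2 the value is 1/4 — not a tautology.

neither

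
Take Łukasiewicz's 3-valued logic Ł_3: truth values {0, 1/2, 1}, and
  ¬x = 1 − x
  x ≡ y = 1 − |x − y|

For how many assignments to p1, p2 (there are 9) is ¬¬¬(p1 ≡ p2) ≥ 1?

p1 = 0, p2 = 0 ↦ 0  <
p1 = 0, p2 = 1/2 ↦ 1/2  <
p1 = 0, p2 = 1 ↦ 1  ≥
p1 = 1/2, p2 = 0 ↦ 1/2  <
p1 = 1/2, p2 = 1/2 ↦ 0  <
p1 = 1/2, p2 = 1 ↦ 1/2  <
p1 = 1, p2 = 0 ↦ 1  ≥
p1 = 1, p2 = 1/2 ↦ 1/2  <
p1 = 1, p2 = 1 ↦ 0  <
So 2 of the 9 assignments meet the threshold.

2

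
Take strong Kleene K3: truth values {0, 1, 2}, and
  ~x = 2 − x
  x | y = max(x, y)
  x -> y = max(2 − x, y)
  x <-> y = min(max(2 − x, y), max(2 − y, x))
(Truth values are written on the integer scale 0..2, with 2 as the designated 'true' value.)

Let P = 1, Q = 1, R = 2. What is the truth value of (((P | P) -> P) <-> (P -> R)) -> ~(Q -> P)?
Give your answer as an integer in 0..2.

1

P | P = 1 | 1 = 1
(P | P) -> P = 1 -> 1 = 1
P -> R = 1 -> 2 = 2
((P | P) -> P) <-> (P -> R) = 1 <-> 2 = 1
Q -> P = 1 -> 1 = 1
~(Q -> P) = ~1 = 1
(((P | P) -> P) <-> (P -> R)) -> ~(Q -> P) = 1 -> 1 = 1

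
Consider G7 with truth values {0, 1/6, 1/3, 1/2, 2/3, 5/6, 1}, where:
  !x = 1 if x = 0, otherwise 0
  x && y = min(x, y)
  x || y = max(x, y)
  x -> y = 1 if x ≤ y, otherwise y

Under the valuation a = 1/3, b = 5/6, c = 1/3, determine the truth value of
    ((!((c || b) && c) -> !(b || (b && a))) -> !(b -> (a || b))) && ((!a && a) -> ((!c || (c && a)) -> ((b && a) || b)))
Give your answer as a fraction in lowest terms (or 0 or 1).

c || b = 1/3 || 5/6 = 5/6
(c || b) && c = 5/6 && 1/3 = 1/3
!((c || b) && c) = !1/3 = 0
b && a = 5/6 && 1/3 = 1/3
b || (b && a) = 5/6 || 1/3 = 5/6
!(b || (b && a)) = !5/6 = 0
!((c || b) && c) -> !(b || (b && a)) = 0 -> 0 = 1
a || b = 1/3 || 5/6 = 5/6
b -> (a || b) = 5/6 -> 5/6 = 1
!(b -> (a || b)) = !1 = 0
(!((c || b) && c) -> !(b || (b && a))) -> !(b -> (a || b)) = 1 -> 0 = 0
!a = !1/3 = 0
!a && a = 0 && 1/3 = 0
!c = !1/3 = 0
c && a = 1/3 && 1/3 = 1/3
!c || (c && a) = 0 || 1/3 = 1/3
b && a = 5/6 && 1/3 = 1/3
(b && a) || b = 1/3 || 5/6 = 5/6
(!c || (c && a)) -> ((b && a) || b) = 1/3 -> 5/6 = 1
(!a && a) -> ((!c || (c && a)) -> ((b && a) || b)) = 0 -> 1 = 1
((!((c || b) && c) -> !(b || (b && a))) -> !(b -> (a || b))) && ((!a && a) -> ((!c || (c && a)) -> ((b && a) || b))) = 0 && 1 = 0

0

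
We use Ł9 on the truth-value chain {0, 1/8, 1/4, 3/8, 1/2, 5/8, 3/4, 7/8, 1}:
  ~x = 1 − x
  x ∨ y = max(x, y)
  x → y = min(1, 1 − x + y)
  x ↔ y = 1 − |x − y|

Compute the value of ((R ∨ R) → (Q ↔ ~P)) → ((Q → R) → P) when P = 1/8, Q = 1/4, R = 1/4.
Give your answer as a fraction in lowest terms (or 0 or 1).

1/8

R ∨ R = 1/4 ∨ 1/4 = 1/4
~P = ~1/8 = 7/8
Q ↔ ~P = 1/4 ↔ 7/8 = 3/8
(R ∨ R) → (Q ↔ ~P) = 1/4 → 3/8 = 1
Q → R = 1/4 → 1/4 = 1
(Q → R) → P = 1 → 1/8 = 1/8
((R ∨ R) → (Q ↔ ~P)) → ((Q → R) → P) = 1 → 1/8 = 1/8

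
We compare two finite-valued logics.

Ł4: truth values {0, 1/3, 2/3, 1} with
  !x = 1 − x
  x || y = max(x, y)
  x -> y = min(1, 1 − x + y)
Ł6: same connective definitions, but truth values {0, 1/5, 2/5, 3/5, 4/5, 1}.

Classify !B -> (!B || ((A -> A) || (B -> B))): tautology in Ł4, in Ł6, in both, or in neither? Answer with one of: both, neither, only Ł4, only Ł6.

both

In Ł4: every assignment gives 1 — tautology.
In Ł6: every assignment gives 1 — tautology.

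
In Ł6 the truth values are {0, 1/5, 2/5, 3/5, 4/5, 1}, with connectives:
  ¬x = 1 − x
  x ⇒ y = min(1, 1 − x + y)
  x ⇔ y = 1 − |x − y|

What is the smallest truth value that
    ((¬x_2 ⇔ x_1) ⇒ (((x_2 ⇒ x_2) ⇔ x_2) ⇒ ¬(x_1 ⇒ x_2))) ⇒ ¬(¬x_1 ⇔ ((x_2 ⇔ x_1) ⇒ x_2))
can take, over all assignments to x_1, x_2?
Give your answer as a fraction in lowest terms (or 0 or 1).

1/5

Take x_1 = 0, x_2 = 2/5:
¬x_2 = ¬2/5 = 3/5
¬x_2 ⇔ x_1 = 3/5 ⇔ 0 = 2/5
x_2 ⇒ x_2 = 2/5 ⇒ 2/5 = 1
(x_2 ⇒ x_2) ⇔ x_2 = 1 ⇔ 2/5 = 2/5
x_1 ⇒ x_2 = 0 ⇒ 2/5 = 1
¬(x_1 ⇒ x_2) = ¬1 = 0
((x_2 ⇒ x_2) ⇔ x_2) ⇒ ¬(x_1 ⇒ x_2) = 2/5 ⇒ 0 = 3/5
(¬x_2 ⇔ x_1) ⇒ (((x_2 ⇒ x_2) ⇔ x_2) ⇒ ¬(x_1 ⇒ x_2)) = 2/5 ⇒ 3/5 = 1
¬x_1 = ¬0 = 1
x_2 ⇔ x_1 = 2/5 ⇔ 0 = 3/5
(x_2 ⇔ x_1) ⇒ x_2 = 3/5 ⇒ 2/5 = 4/5
¬x_1 ⇔ ((x_2 ⇔ x_1) ⇒ x_2) = 1 ⇔ 4/5 = 4/5
¬(¬x_1 ⇔ ((x_2 ⇔ x_1) ⇒ x_2)) = ¬4/5 = 1/5
((¬x_2 ⇔ x_1) ⇒ (((x_2 ⇒ x_2) ⇔ x_2) ⇒ ¬(x_1 ⇒ x_2))) ⇒ ¬(¬x_1 ⇔ ((x_2 ⇔ x_1) ⇒ x_2)) = 1 ⇒ 1/5 = 1/5
No assignment yields a value below 1/5, so this is the minimum.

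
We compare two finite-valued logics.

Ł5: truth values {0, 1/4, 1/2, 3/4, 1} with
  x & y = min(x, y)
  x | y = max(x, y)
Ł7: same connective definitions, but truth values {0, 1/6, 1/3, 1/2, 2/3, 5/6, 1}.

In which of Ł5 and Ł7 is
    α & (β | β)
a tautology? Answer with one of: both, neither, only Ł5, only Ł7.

neither

In Ł5: at α = 0, β = 0 the value is 0 — not a tautology.
In Ł7: at α = 0, β = 0 the value is 0 — not a tautology.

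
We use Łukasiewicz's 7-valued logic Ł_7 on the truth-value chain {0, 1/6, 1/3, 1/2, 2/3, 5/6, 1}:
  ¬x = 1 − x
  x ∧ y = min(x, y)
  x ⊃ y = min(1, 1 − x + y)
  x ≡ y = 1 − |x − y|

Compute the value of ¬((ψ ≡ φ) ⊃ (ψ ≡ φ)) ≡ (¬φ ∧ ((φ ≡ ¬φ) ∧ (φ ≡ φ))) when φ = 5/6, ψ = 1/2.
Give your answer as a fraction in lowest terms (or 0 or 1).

ψ ≡ φ = 1/2 ≡ 5/6 = 2/3
ψ ≡ φ = 1/2 ≡ 5/6 = 2/3
(ψ ≡ φ) ⊃ (ψ ≡ φ) = 2/3 ⊃ 2/3 = 1
¬((ψ ≡ φ) ⊃ (ψ ≡ φ)) = ¬1 = 0
¬φ = ¬5/6 = 1/6
¬φ = ¬5/6 = 1/6
φ ≡ ¬φ = 5/6 ≡ 1/6 = 1/3
φ ≡ φ = 5/6 ≡ 5/6 = 1
(φ ≡ ¬φ) ∧ (φ ≡ φ) = 1/3 ∧ 1 = 1/3
¬φ ∧ ((φ ≡ ¬φ) ∧ (φ ≡ φ)) = 1/6 ∧ 1/3 = 1/6
¬((ψ ≡ φ) ⊃ (ψ ≡ φ)) ≡ (¬φ ∧ ((φ ≡ ¬φ) ∧ (φ ≡ φ))) = 0 ≡ 1/6 = 5/6

5/6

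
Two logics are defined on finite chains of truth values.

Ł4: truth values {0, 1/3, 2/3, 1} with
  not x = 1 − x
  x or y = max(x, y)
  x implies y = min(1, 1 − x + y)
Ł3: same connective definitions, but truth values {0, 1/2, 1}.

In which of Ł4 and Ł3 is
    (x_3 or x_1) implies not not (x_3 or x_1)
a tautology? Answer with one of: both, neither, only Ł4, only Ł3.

both

In Ł4: every assignment gives 1 — tautology.
In Ł3: every assignment gives 1 — tautology.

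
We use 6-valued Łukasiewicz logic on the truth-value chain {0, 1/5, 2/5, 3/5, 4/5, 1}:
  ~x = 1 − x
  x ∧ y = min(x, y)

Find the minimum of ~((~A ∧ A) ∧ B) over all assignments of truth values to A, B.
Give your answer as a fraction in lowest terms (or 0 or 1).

3/5

Take A = 2/5, B = 2/5:
~A = ~2/5 = 3/5
~A ∧ A = 3/5 ∧ 2/5 = 2/5
(~A ∧ A) ∧ B = 2/5 ∧ 2/5 = 2/5
~((~A ∧ A) ∧ B) = ~2/5 = 3/5
No assignment yields a value below 3/5, so this is the minimum.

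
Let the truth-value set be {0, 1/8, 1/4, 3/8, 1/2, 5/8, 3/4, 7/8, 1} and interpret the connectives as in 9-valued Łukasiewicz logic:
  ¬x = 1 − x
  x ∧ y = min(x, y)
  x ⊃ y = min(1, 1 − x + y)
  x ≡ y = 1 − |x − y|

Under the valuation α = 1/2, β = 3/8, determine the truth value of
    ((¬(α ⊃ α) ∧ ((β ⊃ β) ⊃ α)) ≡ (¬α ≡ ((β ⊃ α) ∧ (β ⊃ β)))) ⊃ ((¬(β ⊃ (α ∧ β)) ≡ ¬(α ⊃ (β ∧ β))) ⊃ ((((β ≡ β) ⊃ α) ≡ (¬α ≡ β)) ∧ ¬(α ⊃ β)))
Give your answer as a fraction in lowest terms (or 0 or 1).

α ⊃ α = 1/2 ⊃ 1/2 = 1
¬(α ⊃ α) = ¬1 = 0
β ⊃ β = 3/8 ⊃ 3/8 = 1
(β ⊃ β) ⊃ α = 1 ⊃ 1/2 = 1/2
¬(α ⊃ α) ∧ ((β ⊃ β) ⊃ α) = 0 ∧ 1/2 = 0
¬α = ¬1/2 = 1/2
β ⊃ α = 3/8 ⊃ 1/2 = 1
β ⊃ β = 3/8 ⊃ 3/8 = 1
(β ⊃ α) ∧ (β ⊃ β) = 1 ∧ 1 = 1
¬α ≡ ((β ⊃ α) ∧ (β ⊃ β)) = 1/2 ≡ 1 = 1/2
(¬(α ⊃ α) ∧ ((β ⊃ β) ⊃ α)) ≡ (¬α ≡ ((β ⊃ α) ∧ (β ⊃ β))) = 0 ≡ 1/2 = 1/2
α ∧ β = 1/2 ∧ 3/8 = 3/8
β ⊃ (α ∧ β) = 3/8 ⊃ 3/8 = 1
¬(β ⊃ (α ∧ β)) = ¬1 = 0
β ∧ β = 3/8 ∧ 3/8 = 3/8
α ⊃ (β ∧ β) = 1/2 ⊃ 3/8 = 7/8
¬(α ⊃ (β ∧ β)) = ¬7/8 = 1/8
¬(β ⊃ (α ∧ β)) ≡ ¬(α ⊃ (β ∧ β)) = 0 ≡ 1/8 = 7/8
β ≡ β = 3/8 ≡ 3/8 = 1
(β ≡ β) ⊃ α = 1 ⊃ 1/2 = 1/2
¬α = ¬1/2 = 1/2
¬α ≡ β = 1/2 ≡ 3/8 = 7/8
((β ≡ β) ⊃ α) ≡ (¬α ≡ β) = 1/2 ≡ 7/8 = 5/8
α ⊃ β = 1/2 ⊃ 3/8 = 7/8
¬(α ⊃ β) = ¬7/8 = 1/8
(((β ≡ β) ⊃ α) ≡ (¬α ≡ β)) ∧ ¬(α ⊃ β) = 5/8 ∧ 1/8 = 1/8
(¬(β ⊃ (α ∧ β)) ≡ ¬(α ⊃ (β ∧ β))) ⊃ ((((β ≡ β) ⊃ α) ≡ (¬α ≡ β)) ∧ ¬(α ⊃ β)) = 7/8 ⊃ 1/8 = 1/4
((¬(α ⊃ α) ∧ ((β ⊃ β) ⊃ α)) ≡ (¬α ≡ ((β ⊃ α) ∧ (β ⊃ β)))) ⊃ ((¬(β ⊃ (α ∧ β)) ≡ ¬(α ⊃ (β ∧ β))) ⊃ ((((β ≡ β) ⊃ α) ≡ (¬α ≡ β)) ∧ ¬(α ⊃ β))) = 1/2 ⊃ 1/4 = 3/4

3/4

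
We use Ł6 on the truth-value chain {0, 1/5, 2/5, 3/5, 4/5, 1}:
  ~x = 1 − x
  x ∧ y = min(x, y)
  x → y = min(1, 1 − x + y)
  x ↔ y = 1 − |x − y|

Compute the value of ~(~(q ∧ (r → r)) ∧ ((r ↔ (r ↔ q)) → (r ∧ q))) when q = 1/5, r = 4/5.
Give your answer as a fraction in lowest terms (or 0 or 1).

2/5

r → r = 4/5 → 4/5 = 1
q ∧ (r → r) = 1/5 ∧ 1 = 1/5
~(q ∧ (r → r)) = ~1/5 = 4/5
r ↔ q = 4/5 ↔ 1/5 = 2/5
r ↔ (r ↔ q) = 4/5 ↔ 2/5 = 3/5
r ∧ q = 4/5 ∧ 1/5 = 1/5
(r ↔ (r ↔ q)) → (r ∧ q) = 3/5 → 1/5 = 3/5
~(q ∧ (r → r)) ∧ ((r ↔ (r ↔ q)) → (r ∧ q)) = 4/5 ∧ 3/5 = 3/5
~(~(q ∧ (r → r)) ∧ ((r ↔ (r ↔ q)) → (r ∧ q))) = ~3/5 = 2/5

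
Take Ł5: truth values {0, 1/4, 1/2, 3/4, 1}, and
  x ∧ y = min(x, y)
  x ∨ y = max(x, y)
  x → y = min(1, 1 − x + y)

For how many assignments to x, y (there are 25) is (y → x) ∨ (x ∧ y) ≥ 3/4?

19

value 1: 15 assignments (counts)
value 3/4: 4 assignments (counts)
value 1/2: 3 assignments
value 1/4: 2 assignments
value 0: 1 assignment
So 19 of the 25 assignments meet the threshold.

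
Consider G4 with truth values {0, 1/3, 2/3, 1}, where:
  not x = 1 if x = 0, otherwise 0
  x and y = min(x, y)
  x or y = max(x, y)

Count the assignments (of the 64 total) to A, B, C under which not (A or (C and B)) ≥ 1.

7

value 1: 7 assignments (counts)
value 0: 57 assignments
So 7 of the 64 assignments meet the threshold.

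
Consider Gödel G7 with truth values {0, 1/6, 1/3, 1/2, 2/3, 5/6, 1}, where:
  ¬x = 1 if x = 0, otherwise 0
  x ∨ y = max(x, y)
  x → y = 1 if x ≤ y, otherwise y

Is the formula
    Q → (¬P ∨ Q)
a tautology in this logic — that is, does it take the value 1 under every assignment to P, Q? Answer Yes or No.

At P = 1/3, Q = 1/6, for instance:
¬P = ¬1/3 = 0
¬P ∨ Q = 0 ∨ 1/6 = 1/6
Q → (¬P ∨ Q) = 1/6 → 1/6 = 1
and checking the remaining 48 assignments likewise gives ≥ 1 in every case.

Yes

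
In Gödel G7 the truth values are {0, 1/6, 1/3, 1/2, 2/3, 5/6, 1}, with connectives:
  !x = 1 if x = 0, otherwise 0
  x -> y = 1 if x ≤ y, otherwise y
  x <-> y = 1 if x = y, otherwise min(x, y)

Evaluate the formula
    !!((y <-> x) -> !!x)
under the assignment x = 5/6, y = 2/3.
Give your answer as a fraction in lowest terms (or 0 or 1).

y <-> x = 2/3 <-> 5/6 = 2/3
!x = !5/6 = 0
!!x = !0 = 1
(y <-> x) -> !!x = 2/3 -> 1 = 1
!((y <-> x) -> !!x) = !1 = 0
!!((y <-> x) -> !!x) = !0 = 1

1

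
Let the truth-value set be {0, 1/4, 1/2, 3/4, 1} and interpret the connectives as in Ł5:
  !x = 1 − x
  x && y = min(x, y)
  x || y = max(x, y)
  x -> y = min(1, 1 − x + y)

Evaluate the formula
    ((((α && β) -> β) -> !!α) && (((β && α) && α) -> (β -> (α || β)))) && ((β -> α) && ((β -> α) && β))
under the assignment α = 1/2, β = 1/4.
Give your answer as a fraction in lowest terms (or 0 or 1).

1/4

α && β = 1/2 && 1/4 = 1/4
(α && β) -> β = 1/4 -> 1/4 = 1
!α = !1/2 = 1/2
!!α = !1/2 = 1/2
((α && β) -> β) -> !!α = 1 -> 1/2 = 1/2
β && α = 1/4 && 1/2 = 1/4
(β && α) && α = 1/4 && 1/2 = 1/4
α || β = 1/2 || 1/4 = 1/2
β -> (α || β) = 1/4 -> 1/2 = 1
((β && α) && α) -> (β -> (α || β)) = 1/4 -> 1 = 1
(((α && β) -> β) -> !!α) && (((β && α) && α) -> (β -> (α || β))) = 1/2 && 1 = 1/2
β -> α = 1/4 -> 1/2 = 1
β -> α = 1/4 -> 1/2 = 1
(β -> α) && β = 1 && 1/4 = 1/4
(β -> α) && ((β -> α) && β) = 1 && 1/4 = 1/4
((((α && β) -> β) -> !!α) && (((β && α) && α) -> (β -> (α || β)))) && ((β -> α) && ((β -> α) && β)) = 1/2 && 1/4 = 1/4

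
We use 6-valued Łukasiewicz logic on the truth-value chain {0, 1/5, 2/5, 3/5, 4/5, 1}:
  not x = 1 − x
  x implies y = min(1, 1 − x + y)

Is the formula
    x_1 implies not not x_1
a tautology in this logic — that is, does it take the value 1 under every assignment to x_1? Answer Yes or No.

Yes

x_1 = 0 ↦ 1
x_1 = 1/5 ↦ 1
x_1 = 2/5 ↦ 1
x_1 = 3/5 ↦ 1
x_1 = 4/5 ↦ 1
x_1 = 1 ↦ 1
Every assignment gives a value ≥ 1.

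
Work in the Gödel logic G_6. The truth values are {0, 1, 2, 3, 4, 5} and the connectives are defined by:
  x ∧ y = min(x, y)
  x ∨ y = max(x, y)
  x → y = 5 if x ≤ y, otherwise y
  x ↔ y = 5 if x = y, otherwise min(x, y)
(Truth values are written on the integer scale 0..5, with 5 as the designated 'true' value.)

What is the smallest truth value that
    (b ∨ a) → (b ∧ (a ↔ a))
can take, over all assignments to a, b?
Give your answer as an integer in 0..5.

0

Take a = 1, b = 0:
b ∨ a = 0 ∨ 1 = 1
a ↔ a = 1 ↔ 1 = 5
b ∧ (a ↔ a) = 0 ∧ 5 = 0
(b ∨ a) → (b ∧ (a ↔ a)) = 1 → 0 = 0
No assignment yields a value below 0, so this is the minimum.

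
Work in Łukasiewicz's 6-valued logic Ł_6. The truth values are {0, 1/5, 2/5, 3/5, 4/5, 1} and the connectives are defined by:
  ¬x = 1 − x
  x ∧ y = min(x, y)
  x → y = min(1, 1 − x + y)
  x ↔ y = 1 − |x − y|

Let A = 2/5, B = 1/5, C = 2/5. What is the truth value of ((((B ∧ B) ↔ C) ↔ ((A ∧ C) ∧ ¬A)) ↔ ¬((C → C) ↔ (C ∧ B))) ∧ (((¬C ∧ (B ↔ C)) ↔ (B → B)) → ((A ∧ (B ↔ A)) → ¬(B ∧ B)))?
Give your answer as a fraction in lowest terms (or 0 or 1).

B ∧ B = 1/5 ∧ 1/5 = 1/5
(B ∧ B) ↔ C = 1/5 ↔ 2/5 = 4/5
A ∧ C = 2/5 ∧ 2/5 = 2/5
¬A = ¬2/5 = 3/5
(A ∧ C) ∧ ¬A = 2/5 ∧ 3/5 = 2/5
((B ∧ B) ↔ C) ↔ ((A ∧ C) ∧ ¬A) = 4/5 ↔ 2/5 = 3/5
C → C = 2/5 → 2/5 = 1
C ∧ B = 2/5 ∧ 1/5 = 1/5
(C → C) ↔ (C ∧ B) = 1 ↔ 1/5 = 1/5
¬((C → C) ↔ (C ∧ B)) = ¬1/5 = 4/5
(((B ∧ B) ↔ C) ↔ ((A ∧ C) ∧ ¬A)) ↔ ¬((C → C) ↔ (C ∧ B)) = 3/5 ↔ 4/5 = 4/5
¬C = ¬2/5 = 3/5
B ↔ C = 1/5 ↔ 2/5 = 4/5
¬C ∧ (B ↔ C) = 3/5 ∧ 4/5 = 3/5
B → B = 1/5 → 1/5 = 1
(¬C ∧ (B ↔ C)) ↔ (B → B) = 3/5 ↔ 1 = 3/5
B ↔ A = 1/5 ↔ 2/5 = 4/5
A ∧ (B ↔ A) = 2/5 ∧ 4/5 = 2/5
B ∧ B = 1/5 ∧ 1/5 = 1/5
¬(B ∧ B) = ¬1/5 = 4/5
(A ∧ (B ↔ A)) → ¬(B ∧ B) = 2/5 → 4/5 = 1
((¬C ∧ (B ↔ C)) ↔ (B → B)) → ((A ∧ (B ↔ A)) → ¬(B ∧ B)) = 3/5 → 1 = 1
((((B ∧ B) ↔ C) ↔ ((A ∧ C) ∧ ¬A)) ↔ ¬((C → C) ↔ (C ∧ B))) ∧ (((¬C ∧ (B ↔ C)) ↔ (B → B)) → ((A ∧ (B ↔ A)) → ¬(B ∧ B))) = 4/5 ∧ 1 = 4/5

4/5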